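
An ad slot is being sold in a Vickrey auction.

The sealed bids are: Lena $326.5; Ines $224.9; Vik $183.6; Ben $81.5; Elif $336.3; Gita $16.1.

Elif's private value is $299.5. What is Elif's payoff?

Highest bid: Elif at $336.3, so Elif wins.
Second-highest bid: Lena at $326.5 — that is the price the winner pays.
Elif's payoff = value − price = $299.5 − $326.5 = −$27.

−$27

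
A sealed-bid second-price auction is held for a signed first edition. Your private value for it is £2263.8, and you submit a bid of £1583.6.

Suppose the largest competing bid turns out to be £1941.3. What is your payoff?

£0

Your bid £1583.6 is below the highest competing bid £1941.3, so you lose.
A losing bidder pays nothing and receives nothing: payoff = £0.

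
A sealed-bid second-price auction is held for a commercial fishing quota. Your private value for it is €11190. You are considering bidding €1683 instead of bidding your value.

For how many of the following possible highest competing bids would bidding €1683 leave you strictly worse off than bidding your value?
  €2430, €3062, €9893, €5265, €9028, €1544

The deviation hurts exactly when the highest competing bid lies strictly between €1683 and €11190 — underbidding then forfeits a profitable win.
€2430: inside the interval → strictly worse (loss €8760).
€3062: inside the interval → strictly worse (loss €8128).
€9893: inside the interval → strictly worse (loss €1297).
€5265: inside the interval → strictly worse (loss €5925).
€9028: inside the interval → strictly worse (loss €2162).
€1544: below both → same outcome either way.
Count: 5.

5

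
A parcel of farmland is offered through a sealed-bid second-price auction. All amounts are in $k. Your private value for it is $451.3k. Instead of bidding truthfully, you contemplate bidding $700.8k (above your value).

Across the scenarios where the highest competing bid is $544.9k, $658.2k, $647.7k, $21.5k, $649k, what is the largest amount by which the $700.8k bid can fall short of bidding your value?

$206.9k

$544.9k: truthful gives $0k, deviation gives −$93.6k → loss $93.6k.
$658.2k: truthful gives $0k, deviation gives −$206.9k → loss $206.9k.
$647.7k: truthful gives $0k, deviation gives −$196.4k → loss $196.4k.
$21.5k: same outcome either way → loss $0k.
$649k: truthful gives $0k, deviation gives −$197.7k → loss $197.7k.
Maximum loss: $206.9k.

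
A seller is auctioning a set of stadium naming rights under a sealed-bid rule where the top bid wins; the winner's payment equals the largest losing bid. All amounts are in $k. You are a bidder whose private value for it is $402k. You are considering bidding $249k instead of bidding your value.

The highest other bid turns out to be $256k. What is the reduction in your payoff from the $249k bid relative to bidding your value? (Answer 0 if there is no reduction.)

$146k

Bidding your value $402k: you win (since $402k > $256k) and pay $256k. Payoff $146k.
Bidding $249k: you lose. Payoff $0k.
The competing bid $256k lies between your shaded bid and your value, so underbidding forfeits an item you could have won at a profitable price.
Loss from deviating = $146k − ($0k) = $146k.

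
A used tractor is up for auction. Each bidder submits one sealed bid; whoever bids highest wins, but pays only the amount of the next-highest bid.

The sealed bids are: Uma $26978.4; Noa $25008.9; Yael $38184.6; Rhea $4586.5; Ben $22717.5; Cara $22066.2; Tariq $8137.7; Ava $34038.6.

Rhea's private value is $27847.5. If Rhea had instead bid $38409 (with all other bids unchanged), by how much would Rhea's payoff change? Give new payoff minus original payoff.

The highest bid among the other bidders is $38184.6; Rhea's bid doesn't change that.
Original bid $4586.5: Rhea is not highest (top rival bid is $38184.6); payoff $0.
Alternative bid $38409: Rhea is highest, pays the top rival bid $38184.6; payoff $27847.5 − $38184.6 = −$10337.1.
Change in payoff = −$10337.1 − ($0) = −$10337.1.

−$10337.1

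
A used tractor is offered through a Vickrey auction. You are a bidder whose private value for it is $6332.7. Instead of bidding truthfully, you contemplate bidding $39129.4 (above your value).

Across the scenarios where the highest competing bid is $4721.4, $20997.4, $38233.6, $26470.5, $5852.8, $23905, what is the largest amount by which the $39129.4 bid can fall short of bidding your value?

$31900.9

$4721.4: same outcome either way → loss $0.
$20997.4: truthful gives $0, deviation gives −$14664.7 → loss $14664.7.
$38233.6: truthful gives $0, deviation gives −$31900.9 → loss $31900.9.
$26470.5: truthful gives $0, deviation gives −$20137.8 → loss $20137.8.
$5852.8: same outcome either way → loss $0.
$23905: truthful gives $0, deviation gives −$17572.3 → loss $17572.3.
Maximum loss: $31900.9.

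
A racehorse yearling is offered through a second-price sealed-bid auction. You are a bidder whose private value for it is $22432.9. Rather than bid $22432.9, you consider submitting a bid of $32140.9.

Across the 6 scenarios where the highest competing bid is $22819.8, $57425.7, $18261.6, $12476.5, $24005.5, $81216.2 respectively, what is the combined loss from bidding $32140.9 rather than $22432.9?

The deviation costs you only when the competing bid falls strictly between $22432.9 and $32140.9; elsewhere both bids give the same outcome.
$22819.8: truthful payoff $0, deviation payoff −$386.9 → loss $386.9.
$57425.7: outcomes coincide → loss $0.
$18261.6: outcomes coincide → loss $0.
$12476.5: outcomes coincide → loss $0.
$24005.5: truthful payoff $0, deviation payoff −$1572.6 → loss $1572.6.
$81216.2: outcomes coincide → loss $0.
Total loss = $386.9 + $1572.6 = $1959.5.
Truthful bidding weakly dominates here: raising your bid can only win items priced above your value, and lowering it can only forfeit items priced below.

$1959.5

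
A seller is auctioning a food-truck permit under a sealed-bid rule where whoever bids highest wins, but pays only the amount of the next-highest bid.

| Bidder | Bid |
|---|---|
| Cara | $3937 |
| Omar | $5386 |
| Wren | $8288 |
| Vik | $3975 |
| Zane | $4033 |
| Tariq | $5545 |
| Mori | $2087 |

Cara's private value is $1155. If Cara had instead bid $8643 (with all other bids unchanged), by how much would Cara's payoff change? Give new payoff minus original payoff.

−$7133

The highest bid among the other bidders is $8288; Cara's bid doesn't change that.
Original bid $3937: Cara is not highest (top rival bid is $8288); payoff $0.
Alternative bid $8643: Cara is highest, pays the top rival bid $8288; payoff $1155 − $8288 = −$7133.
Change in payoff = −$7133 − ($0) = −$7133.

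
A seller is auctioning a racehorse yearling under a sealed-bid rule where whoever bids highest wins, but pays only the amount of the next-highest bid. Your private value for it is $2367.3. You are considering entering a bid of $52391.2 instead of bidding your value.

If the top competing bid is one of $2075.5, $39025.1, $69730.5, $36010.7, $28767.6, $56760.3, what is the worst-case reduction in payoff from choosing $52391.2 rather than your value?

$36657.8

$2075.5: same outcome either way → loss $0.
$39025.1: truthful gives $0, deviation gives −$36657.8 → loss $36657.8.
$69730.5: same outcome either way → loss $0.
$36010.7: truthful gives $0, deviation gives −$33643.4 → loss $33643.4.
$28767.6: truthful gives $0, deviation gives −$26400.3 → loss $26400.3.
$56760.3: same outcome either way → loss $0.
Maximum loss: $36657.8.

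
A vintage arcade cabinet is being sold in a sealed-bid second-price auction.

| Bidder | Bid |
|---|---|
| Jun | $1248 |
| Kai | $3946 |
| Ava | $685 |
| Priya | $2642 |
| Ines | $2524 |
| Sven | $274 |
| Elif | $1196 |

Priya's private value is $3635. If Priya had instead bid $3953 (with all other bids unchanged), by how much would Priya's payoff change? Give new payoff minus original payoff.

The highest bid among the other bidders is $3946; Priya's bid doesn't change that.
Original bid $2642: Priya is not highest (top rival bid is $3946); payoff $0.
Alternative bid $3953: Priya is highest, pays the top rival bid $3946; payoff $3635 − $3946 = −$311.
Change in payoff = −$311 − ($0) = −$311.

−$311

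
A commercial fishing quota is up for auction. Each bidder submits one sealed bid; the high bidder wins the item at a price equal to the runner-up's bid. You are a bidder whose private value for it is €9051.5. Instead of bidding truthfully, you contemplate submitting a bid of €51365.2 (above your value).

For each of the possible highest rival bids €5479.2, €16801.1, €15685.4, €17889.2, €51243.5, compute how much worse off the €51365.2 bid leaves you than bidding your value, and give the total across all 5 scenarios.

€65413.2

The deviation costs you only when the competing bid falls strictly between €9051.5 and €51365.2; elsewhere both bids give the same outcome.
€5479.2: outcomes coincide → loss €0.
€16801.1: truthful payoff €0, deviation payoff −€7749.6 → loss €7749.6.
€15685.4: truthful payoff €0, deviation payoff −€6633.9 → loss €6633.9.
€17889.2: truthful payoff €0, deviation payoff −€8837.7 → loss €8837.7.
€51243.5: truthful payoff €0, deviation payoff −€42192 → loss €42192.
Total loss = €7749.6 + €6633.9 + €8837.7 + €42192 = €65413.2.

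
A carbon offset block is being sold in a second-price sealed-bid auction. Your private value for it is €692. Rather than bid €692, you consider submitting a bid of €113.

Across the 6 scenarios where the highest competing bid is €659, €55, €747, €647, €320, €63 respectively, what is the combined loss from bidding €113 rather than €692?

€450

The deviation costs you only when the competing bid falls strictly between €113 and €692; elsewhere both bids give the same outcome.
€659: truthful payoff €33, deviation payoff €0 → loss €33.
€55: outcomes coincide → loss €0.
€747: outcomes coincide → loss €0.
€647: truthful payoff €45, deviation payoff €0 → loss €45.
€320: truthful payoff €372, deviation payoff €0 → loss €372.
€63: outcomes coincide → loss €0.
Total loss = €33 + €45 + €372 = €450.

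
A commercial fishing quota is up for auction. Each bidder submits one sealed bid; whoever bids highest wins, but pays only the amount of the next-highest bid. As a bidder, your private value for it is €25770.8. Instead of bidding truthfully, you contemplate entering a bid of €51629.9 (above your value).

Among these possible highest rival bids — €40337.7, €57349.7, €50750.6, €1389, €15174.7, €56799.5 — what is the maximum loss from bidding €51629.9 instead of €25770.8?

€24979.8

€40337.7: truthful gives €0, deviation gives −€14566.9 → loss €14566.9.
€57349.7: same outcome either way → loss €0.
€50750.6: truthful gives €0, deviation gives −€24979.8 → loss €24979.8.
€1389: same outcome either way → loss €0.
€15174.7: same outcome either way → loss €0.
€56799.5: same outcome either way → loss €0.
Maximum loss: €24979.8.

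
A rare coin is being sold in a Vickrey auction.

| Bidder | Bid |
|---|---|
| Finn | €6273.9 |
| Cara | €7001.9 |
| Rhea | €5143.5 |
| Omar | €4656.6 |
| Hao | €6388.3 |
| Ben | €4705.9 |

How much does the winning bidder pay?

Highest bid: Cara at €7001.9, so Cara wins.
Second-highest bid: Hao at €6388.3 — that is the price the winner pays.

€6388.3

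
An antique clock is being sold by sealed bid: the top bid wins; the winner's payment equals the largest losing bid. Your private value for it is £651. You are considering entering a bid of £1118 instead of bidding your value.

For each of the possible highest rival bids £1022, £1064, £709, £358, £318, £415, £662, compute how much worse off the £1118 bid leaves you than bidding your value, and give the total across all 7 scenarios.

£853

The deviation costs you only when the competing bid falls strictly between £651 and £1118; elsewhere both bids give the same outcome.
£1022: truthful payoff £0, deviation payoff −£371 → loss £371.
£1064: truthful payoff £0, deviation payoff −£413 → loss £413.
£709: truthful payoff £0, deviation payoff −£58 → loss £58.
£358: outcomes coincide → loss £0.
£318: outcomes coincide → loss £0.
£415: outcomes coincide → loss £0.
£662: truthful payoff £0, deviation payoff −£11 → loss £11.
Total loss = £371 + £413 + £58 + £11 = £853.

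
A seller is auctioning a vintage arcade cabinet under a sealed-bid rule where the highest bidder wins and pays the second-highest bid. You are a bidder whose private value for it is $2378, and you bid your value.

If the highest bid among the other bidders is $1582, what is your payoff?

$796

Your bid $2378 exceeds the highest competing bid $1582, so you win.
In a second-price auction the winner pays the second-highest bid, $1582.
Payoff = value − price = $2378 − $1582 = $796.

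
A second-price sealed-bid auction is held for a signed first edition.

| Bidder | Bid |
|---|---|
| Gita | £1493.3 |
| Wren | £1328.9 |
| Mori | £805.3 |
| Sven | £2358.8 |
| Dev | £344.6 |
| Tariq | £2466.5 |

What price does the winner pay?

Highest bid: Tariq at £2466.5, so Tariq wins.
Second-highest bid: Sven at £2358.8 — that is the price the winner pays.

£2358.8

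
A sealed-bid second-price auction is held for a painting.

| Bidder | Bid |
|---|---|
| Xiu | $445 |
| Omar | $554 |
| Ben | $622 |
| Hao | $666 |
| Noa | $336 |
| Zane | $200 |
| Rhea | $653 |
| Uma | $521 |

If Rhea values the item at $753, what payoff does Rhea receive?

Highest bid: Hao at $666, so Hao wins.
Second-highest bid: Rhea at $653 — that is the price the winner pays.
Rhea did not win, so Rhea pays nothing and receives nothing: payoff $0.

$0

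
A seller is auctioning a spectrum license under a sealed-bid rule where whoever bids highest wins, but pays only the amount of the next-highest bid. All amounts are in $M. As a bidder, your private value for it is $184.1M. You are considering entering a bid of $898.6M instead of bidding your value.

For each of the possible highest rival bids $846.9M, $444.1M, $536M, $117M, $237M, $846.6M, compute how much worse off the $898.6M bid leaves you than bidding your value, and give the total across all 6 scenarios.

$1990.1M

The deviation costs you only when the competing bid falls strictly between $184.1M and $898.6M; elsewhere both bids give the same outcome.
$846.9M: truthful payoff $0M, deviation payoff −$662.8M → loss $662.8M.
$444.1M: truthful payoff $0M, deviation payoff −$260M → loss $260M.
$536M: truthful payoff $0M, deviation payoff −$351.9M → loss $351.9M.
$117M: outcomes coincide → loss $0M.
$237M: truthful payoff $0M, deviation payoff −$52.9M → loss $52.9M.
$846.6M: truthful payoff $0M, deviation payoff −$662.5M → loss $662.5M.
Total loss = $662.8M + $260M + $351.9M + $52.9M + $662.5M = $1990.1M.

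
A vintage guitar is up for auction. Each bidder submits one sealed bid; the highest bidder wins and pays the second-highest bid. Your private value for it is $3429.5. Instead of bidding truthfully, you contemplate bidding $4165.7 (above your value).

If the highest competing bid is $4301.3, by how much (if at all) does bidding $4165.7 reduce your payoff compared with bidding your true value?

Bidding your value $3429.5: you lose (since $3429.5 < $4301.3). Payoff $0.
Bidding $4165.7: you lose. Payoff $0.
Difference = $0 − $0 = $0; both bids lead to the same outcome because the competing bid is above both your value and your alternative bid.

$0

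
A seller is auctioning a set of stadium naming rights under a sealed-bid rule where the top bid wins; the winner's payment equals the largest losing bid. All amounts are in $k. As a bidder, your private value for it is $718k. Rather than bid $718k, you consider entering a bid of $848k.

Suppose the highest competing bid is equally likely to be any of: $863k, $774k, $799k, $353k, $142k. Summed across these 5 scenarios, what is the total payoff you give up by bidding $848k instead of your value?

The deviation costs you only when the competing bid falls strictly between $718k and $848k; elsewhere both bids give the same outcome.
$863k: outcomes coincide → loss $0k.
$774k: truthful payoff $0k, deviation payoff −$56k → loss $56k.
$799k: truthful payoff $0k, deviation payoff −$81k → loss $81k.
$353k: outcomes coincide → loss $0k.
$142k: outcomes coincide → loss $0k.
Total loss = $56k + $81k = $137k.
Truthful bidding weakly dominates here: raising your bid can only win items priced above your value, and lowering it can only forfeit items priced below.

$137k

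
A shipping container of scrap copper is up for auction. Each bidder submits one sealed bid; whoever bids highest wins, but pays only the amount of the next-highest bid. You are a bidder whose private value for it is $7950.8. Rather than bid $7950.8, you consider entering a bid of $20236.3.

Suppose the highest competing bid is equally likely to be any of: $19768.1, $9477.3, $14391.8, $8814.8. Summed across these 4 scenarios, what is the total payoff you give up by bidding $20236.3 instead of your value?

The deviation costs you only when the competing bid falls strictly between $7950.8 and $20236.3; elsewhere both bids give the same outcome.
$19768.1: truthful payoff $0, deviation payoff −$11817.3 → loss $11817.3.
$9477.3: truthful payoff $0, deviation payoff −$1526.5 → loss $1526.5.
$14391.8: truthful payoff $0, deviation payoff −$6441 → loss $6441.
$8814.8: truthful payoff $0, deviation payoff −$864 → loss $864.
Total loss = $11817.3 + $1526.5 + $6441 + $864 = $20648.8.
Truthful bidding weakly dominates here: raising your bid can only win items priced above your value, and lowering it can only forfeit items priced below.

$20648.8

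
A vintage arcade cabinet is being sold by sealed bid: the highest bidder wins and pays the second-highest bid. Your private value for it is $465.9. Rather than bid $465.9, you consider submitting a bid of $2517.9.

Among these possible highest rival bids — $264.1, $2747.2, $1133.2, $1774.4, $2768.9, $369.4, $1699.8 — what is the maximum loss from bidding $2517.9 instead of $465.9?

$1308.5

$264.1: same outcome either way → loss $0.
$2747.2: same outcome either way → loss $0.
$1133.2: truthful gives $0, deviation gives −$667.3 → loss $667.3.
$1774.4: truthful gives $0, deviation gives −$1308.5 → loss $1308.5.
$2768.9: same outcome either way → loss $0.
$369.4: same outcome either way → loss $0.
$1699.8: truthful gives $0, deviation gives −$1233.9 → loss $1233.9.
Maximum loss: $1308.5.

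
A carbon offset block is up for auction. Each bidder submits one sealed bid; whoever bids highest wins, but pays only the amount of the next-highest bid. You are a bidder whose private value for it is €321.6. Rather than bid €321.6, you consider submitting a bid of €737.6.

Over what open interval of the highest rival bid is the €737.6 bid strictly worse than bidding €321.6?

(€321.6, €737.6)

If the competing bid is below €321.6, both bids win at the same price — no difference.
If it is above €737.6, both bids lose — no difference.
If it lies strictly between €321.6 and €737.6, bidding your value loses (payoff 0) while bidding €737.6 wins at a price above your value (payoff negative).
So the deviation strictly hurts on the open interval (€321.6, €737.6).
Because the price is fixed by the runner-up's bid, deviating from your value can only change a good outcome into a bad one — never the reverse.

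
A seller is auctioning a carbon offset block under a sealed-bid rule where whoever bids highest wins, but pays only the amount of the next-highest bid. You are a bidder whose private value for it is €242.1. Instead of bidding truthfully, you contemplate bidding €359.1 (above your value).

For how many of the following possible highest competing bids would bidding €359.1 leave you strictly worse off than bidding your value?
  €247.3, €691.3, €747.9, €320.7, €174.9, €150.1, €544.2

2

The deviation hurts exactly when the highest competing bid lies strictly between €242.1 and €359.1 — overbidding then wins at a price above your value.
€247.3: inside the interval → strictly worse (loss €5.2).
€691.3: above both → same outcome either way.
€747.9: above both → same outcome either way.
€320.7: inside the interval → strictly worse (loss €78.6).
€174.9: below both → same outcome either way.
€150.1: below both → same outcome either way.
€544.2: above both → same outcome either way.
Count: 2.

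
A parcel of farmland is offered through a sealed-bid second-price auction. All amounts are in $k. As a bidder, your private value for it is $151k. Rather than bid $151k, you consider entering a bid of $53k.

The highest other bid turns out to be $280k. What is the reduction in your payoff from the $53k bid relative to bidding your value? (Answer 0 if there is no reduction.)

Bidding your value $151k: you lose (since $151k < $280k). Payoff $0k.
Bidding $53k: you lose. Payoff $0k.
Difference = $0k − $0k = $0k; both bids lead to the same outcome because the competing bid is above both your value and your alternative bid.

$0k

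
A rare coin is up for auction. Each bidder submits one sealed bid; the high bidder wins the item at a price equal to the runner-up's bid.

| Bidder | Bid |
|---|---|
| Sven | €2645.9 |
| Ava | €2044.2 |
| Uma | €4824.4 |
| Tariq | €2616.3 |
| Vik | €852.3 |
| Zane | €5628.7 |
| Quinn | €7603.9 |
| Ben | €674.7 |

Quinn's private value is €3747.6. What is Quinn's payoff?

−€1881.1

Highest bid: Quinn at €7603.9, so Quinn wins.
Second-highest bid: Zane at €5628.7 — that is the price the winner pays.
Quinn's payoff = value − price = €3747.6 − €5628.7 = −€1881.1.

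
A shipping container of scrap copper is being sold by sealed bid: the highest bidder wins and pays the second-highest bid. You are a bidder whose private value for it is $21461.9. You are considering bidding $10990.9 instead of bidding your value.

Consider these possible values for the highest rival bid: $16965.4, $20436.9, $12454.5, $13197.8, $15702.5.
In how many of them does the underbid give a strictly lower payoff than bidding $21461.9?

5

The deviation hurts exactly when the highest competing bid lies strictly between $10990.9 and $21461.9 — underbidding then forfeits a profitable win.
$16965.4: inside the interval → strictly worse (loss $4496.5).
$20436.9: inside the interval → strictly worse (loss $1025).
$12454.5: inside the interval → strictly worse (loss $9007.4).
$13197.8: inside the interval → strictly worse (loss $8264.1).
$15702.5: inside the interval → strictly worse (loss $5759.4).
Count: 5.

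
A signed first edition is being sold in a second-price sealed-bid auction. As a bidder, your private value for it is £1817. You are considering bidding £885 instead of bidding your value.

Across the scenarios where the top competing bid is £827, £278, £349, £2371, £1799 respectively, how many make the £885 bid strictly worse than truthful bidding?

1

The deviation hurts exactly when the highest competing bid lies strictly between £885 and £1817 — underbidding then forfeits a profitable win.
£827: below both → same outcome either way.
£278: below both → same outcome either way.
£349: below both → same outcome either way.
£2371: above both → same outcome either way.
£1799: inside the interval → strictly worse (loss £18).
Count: 1.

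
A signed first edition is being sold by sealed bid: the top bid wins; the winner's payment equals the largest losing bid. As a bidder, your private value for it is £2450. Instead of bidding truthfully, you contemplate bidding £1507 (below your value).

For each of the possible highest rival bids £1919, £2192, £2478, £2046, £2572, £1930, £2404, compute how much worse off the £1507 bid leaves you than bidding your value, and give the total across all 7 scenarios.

The deviation costs you only when the competing bid falls strictly between £1507 and £2450; elsewhere both bids give the same outcome.
£1919: truthful payoff £531, deviation payoff £0 → loss £531.
£2192: truthful payoff £258, deviation payoff £0 → loss £258.
£2478: outcomes coincide → loss £0.
£2046: truthful payoff £404, deviation payoff £0 → loss £404.
£2572: outcomes coincide → loss £0.
£1930: truthful payoff £520, deviation payoff £0 → loss £520.
£2404: truthful payoff £46, deviation payoff £0 → loss £46.
Total loss = £531 + £258 + £404 + £520 + £46 = £1759.
Truthful bidding weakly dominates here: raising your bid can only win items priced above your value, and lowering it can only forfeit items priced below.

£1759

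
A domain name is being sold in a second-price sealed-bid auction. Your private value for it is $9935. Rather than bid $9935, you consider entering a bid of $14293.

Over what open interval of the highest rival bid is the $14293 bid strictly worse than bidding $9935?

($9935, $14293)

If the competing bid is below $9935, both bids win at the same price — no difference.
If it is above $14293, both bids lose — no difference.
If it lies strictly between $9935 and $14293, bidding your value loses (payoff 0) while bidding $14293 wins at a price above your value (payoff negative).
So the deviation strictly hurts on the open interval ($9935, $14293).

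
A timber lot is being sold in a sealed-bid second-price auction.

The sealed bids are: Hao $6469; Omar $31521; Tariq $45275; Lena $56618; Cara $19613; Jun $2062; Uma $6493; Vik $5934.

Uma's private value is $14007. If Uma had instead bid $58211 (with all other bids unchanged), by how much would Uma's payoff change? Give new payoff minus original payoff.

The highest bid among the other bidders is $56618; Uma's bid doesn't change that.
Original bid $6493: Uma is not highest (top rival bid is $56618); payoff $0.
Alternative bid $58211: Uma is highest, pays the top rival bid $56618; payoff $14007 − $56618 = −$42611.
Change in payoff = −$42611 − ($0) = −$42611.

−$42611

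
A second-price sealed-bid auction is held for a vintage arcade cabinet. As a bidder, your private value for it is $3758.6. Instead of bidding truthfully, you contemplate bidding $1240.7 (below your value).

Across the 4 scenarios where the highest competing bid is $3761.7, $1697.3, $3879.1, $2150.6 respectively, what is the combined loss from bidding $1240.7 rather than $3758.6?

The deviation costs you only when the competing bid falls strictly between $1240.7 and $3758.6; elsewhere both bids give the same outcome.
$3761.7: outcomes coincide → loss $0.
$1697.3: truthful payoff $2061.3, deviation payoff $0 → loss $2061.3.
$3879.1: outcomes coincide → loss $0.
$2150.6: truthful payoff $1608, deviation payoff $0 → loss $1608.
Total loss = $2061.3 + $1608 = $3669.3.

$3669.3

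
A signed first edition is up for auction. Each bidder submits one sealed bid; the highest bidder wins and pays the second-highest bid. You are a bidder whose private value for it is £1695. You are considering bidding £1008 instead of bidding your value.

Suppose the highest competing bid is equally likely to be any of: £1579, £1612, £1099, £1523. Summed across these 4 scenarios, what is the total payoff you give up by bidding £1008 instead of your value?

£967

The deviation costs you only when the competing bid falls strictly between £1008 and £1695; elsewhere both bids give the same outcome.
£1579: truthful payoff £116, deviation payoff £0 → loss £116.
£1612: truthful payoff £83, deviation payoff £0 → loss £83.
£1099: truthful payoff £596, deviation payoff £0 → loss £596.
£1523: truthful payoff £172, deviation payoff £0 → loss £172.
Total loss = £116 + £83 + £596 + £172 = £967.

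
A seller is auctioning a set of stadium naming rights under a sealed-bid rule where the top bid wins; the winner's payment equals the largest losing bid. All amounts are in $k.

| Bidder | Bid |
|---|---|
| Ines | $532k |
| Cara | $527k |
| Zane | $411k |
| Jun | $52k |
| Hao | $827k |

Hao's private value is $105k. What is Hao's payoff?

−$427k

Highest bid: Hao at $827k, so Hao wins.
Second-highest bid: Ines at $532k — that is the price the winner pays.
Hao's payoff = value − price = $105k − $532k = −$427k.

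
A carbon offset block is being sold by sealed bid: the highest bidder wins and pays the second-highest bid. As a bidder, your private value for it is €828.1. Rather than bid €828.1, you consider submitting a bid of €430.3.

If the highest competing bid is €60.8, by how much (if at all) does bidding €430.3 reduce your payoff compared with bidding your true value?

Bidding your value €828.1: you win (since €828.1 > €60.8) and pay €60.8. Payoff €767.3.
Bidding €430.3: you win and pay €60.8. Payoff €828.1 − €60.8 = €767.3.
Difference = €767.3 − €767.3 = €0; both bids lead to the same outcome because the competing bid is below both your value and your alternative bid.
Truthful bidding weakly dominates here: raising your bid can only win items priced above your value, and lowering it can only forfeit items priced below.

€0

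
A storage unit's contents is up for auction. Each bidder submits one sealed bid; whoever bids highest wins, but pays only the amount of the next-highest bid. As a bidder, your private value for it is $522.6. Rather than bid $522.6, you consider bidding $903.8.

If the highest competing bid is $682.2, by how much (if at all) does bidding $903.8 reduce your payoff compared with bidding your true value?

$159.6

Bidding your value $522.6: you lose (since $522.6 < $682.2). Payoff $0.
Bidding $903.8: you win and pay $682.2. Payoff $522.6 − $682.2 = −$159.6.
The competing bid $682.2 lies between your value and your inflated bid, so overbidding wins an item priced above your value.
Loss from deviating = $0 − (−$159.6) = $159.6.
Because the price is fixed by the runner-up's bid, deviating from your value can only change a good outcome into a bad one — never the reverse.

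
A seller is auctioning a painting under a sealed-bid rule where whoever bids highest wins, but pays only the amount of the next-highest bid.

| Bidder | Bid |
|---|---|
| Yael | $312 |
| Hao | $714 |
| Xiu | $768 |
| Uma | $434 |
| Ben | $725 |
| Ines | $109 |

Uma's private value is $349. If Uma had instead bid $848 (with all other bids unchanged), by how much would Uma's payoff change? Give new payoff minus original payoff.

The highest bid among the other bidders is $768; Uma's bid doesn't change that.
Original bid $434: Uma is not highest (top rival bid is $768); payoff $0.
Alternative bid $848: Uma is highest, pays the top rival bid $768; payoff $349 − $768 = −$419.
Change in payoff = −$419 − ($0) = −$419.

−$419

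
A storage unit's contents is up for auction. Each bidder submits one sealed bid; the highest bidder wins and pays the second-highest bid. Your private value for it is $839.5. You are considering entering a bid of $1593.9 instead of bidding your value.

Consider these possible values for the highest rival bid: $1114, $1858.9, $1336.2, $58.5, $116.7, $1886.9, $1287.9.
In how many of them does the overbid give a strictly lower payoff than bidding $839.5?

The deviation hurts exactly when the highest competing bid lies strictly between $839.5 and $1593.9 — overbidding then wins at a price above your value.
$1114: inside the interval → strictly worse (loss $274.5).
$1858.9: above both → same outcome either way.
$1336.2: inside the interval → strictly worse (loss $496.7).
$58.5: below both → same outcome either way.
$116.7: below both → same outcome either way.
$1886.9: above both → same outcome either way.
$1287.9: inside the interval → strictly worse (loss $448.4).
Count: 3.

3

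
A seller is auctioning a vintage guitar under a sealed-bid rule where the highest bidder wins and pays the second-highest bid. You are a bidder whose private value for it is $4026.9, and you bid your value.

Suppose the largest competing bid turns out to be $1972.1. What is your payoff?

$2054.8

Your bid $4026.9 exceeds the highest competing bid $1972.1, so you win.
In a second-price auction the winner pays the second-highest bid, $1972.1.
Payoff = value − price = $4026.9 − $1972.1 = $2054.8.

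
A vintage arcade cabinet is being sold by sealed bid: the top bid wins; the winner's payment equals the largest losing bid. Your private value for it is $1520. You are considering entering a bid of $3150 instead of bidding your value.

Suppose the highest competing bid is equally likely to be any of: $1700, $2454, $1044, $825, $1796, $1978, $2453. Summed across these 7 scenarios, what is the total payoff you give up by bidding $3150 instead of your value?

$2781

The deviation costs you only when the competing bid falls strictly between $1520 and $3150; elsewhere both bids give the same outcome.
$1700: truthful payoff $0, deviation payoff −$180 → loss $180.
$2454: truthful payoff $0, deviation payoff −$934 → loss $934.
$1044: outcomes coincide → loss $0.
$825: outcomes coincide → loss $0.
$1796: truthful payoff $0, deviation payoff −$276 → loss $276.
$1978: truthful payoff $0, deviation payoff −$458 → loss $458.
$2453: truthful payoff $0, deviation payoff −$933 → loss $933.
Total loss = $180 + $934 + $276 + $458 + $933 = $2781.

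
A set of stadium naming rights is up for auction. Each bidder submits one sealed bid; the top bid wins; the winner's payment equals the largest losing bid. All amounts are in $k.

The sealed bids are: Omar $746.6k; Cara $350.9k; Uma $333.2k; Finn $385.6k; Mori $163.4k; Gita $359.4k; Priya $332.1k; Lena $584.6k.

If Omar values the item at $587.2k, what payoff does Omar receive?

$2.6k

Highest bid: Omar at $746.6k, so Omar wins.
Second-highest bid: Lena at $584.6k — that is the price the winner pays.
Omar's payoff = value − price = $587.2k − $584.6k = $2.6k.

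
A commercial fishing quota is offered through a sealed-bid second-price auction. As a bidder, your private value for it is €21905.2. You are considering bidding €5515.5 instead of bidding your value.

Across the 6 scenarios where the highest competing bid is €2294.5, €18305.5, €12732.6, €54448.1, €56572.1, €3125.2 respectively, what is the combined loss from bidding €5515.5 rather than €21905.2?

€12772.3

The deviation costs you only when the competing bid falls strictly between €5515.5 and €21905.2; elsewhere both bids give the same outcome.
€2294.5: outcomes coincide → loss €0.
€18305.5: truthful payoff €3599.7, deviation payoff €0 → loss €3599.7.
€12732.6: truthful payoff €9172.6, deviation payoff €0 → loss €9172.6.
€54448.1: outcomes coincide → loss €0.
€56572.1: outcomes coincide → loss €0.
€3125.2: outcomes coincide → loss €0.
Total loss = €3599.7 + €9172.6 = €12772.3.
Because the price is fixed by the runner-up's bid, deviating from your value can only change a good outcome into a bad one — never the reverse.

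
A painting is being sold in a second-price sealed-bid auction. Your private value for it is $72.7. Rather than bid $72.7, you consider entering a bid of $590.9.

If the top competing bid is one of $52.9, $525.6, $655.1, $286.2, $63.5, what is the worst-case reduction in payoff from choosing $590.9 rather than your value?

$52.9: same outcome either way → loss $0.
$525.6: truthful gives $0, deviation gives −$452.9 → loss $452.9.
$655.1: same outcome either way → loss $0.
$286.2: truthful gives $0, deviation gives −$213.5 → loss $213.5.
$63.5: same outcome either way → loss $0.
Maximum loss: $452.9.

$452.9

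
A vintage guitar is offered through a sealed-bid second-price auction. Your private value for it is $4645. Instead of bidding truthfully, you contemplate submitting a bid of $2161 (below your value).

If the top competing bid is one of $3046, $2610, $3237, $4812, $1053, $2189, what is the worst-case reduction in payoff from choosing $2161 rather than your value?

$3046: truthful gives $1599, deviation gives $0 → loss $1599.
$2610: truthful gives $2035, deviation gives $0 → loss $2035.
$3237: truthful gives $1408, deviation gives $0 → loss $1408.
$4812: same outcome either way → loss $0.
$1053: same outcome either way → loss $0.
$2189: truthful gives $2456, deviation gives $0 → loss $2456.
Maximum loss: $2456.

$2456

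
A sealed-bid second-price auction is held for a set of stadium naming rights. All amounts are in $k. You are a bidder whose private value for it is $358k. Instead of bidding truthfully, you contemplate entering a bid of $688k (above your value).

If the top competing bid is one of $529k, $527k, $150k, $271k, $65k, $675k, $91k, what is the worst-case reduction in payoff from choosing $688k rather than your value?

$317k

$529k: truthful gives $0k, deviation gives −$171k → loss $171k.
$527k: truthful gives $0k, deviation gives −$169k → loss $169k.
$150k: same outcome either way → loss $0k.
$271k: same outcome either way → loss $0k.
$65k: same outcome either way → loss $0k.
$675k: truthful gives $0k, deviation gives −$317k → loss $317k.
$91k: same outcome either way → loss $0k.
Maximum loss: $317k.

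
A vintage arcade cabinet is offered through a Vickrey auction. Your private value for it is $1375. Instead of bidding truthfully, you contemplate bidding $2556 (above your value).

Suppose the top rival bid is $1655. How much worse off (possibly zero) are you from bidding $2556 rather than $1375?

$280

Bidding your value $1375: you lose (since $1375 < $1655). Payoff $0.
Bidding $2556: you win and pay $1655. Payoff $1375 − $1655 = −$280.
The competing bid $1655 lies between your value and your inflated bid, so overbidding wins an item priced above your value.
Loss from deviating = $0 − (−$280) = $280.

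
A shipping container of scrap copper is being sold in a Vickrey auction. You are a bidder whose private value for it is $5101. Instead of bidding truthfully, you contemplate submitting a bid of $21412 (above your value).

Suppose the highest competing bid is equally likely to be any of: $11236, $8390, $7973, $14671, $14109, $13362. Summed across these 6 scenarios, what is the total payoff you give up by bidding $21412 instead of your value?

$39135

The deviation costs you only when the competing bid falls strictly between $5101 and $21412; elsewhere both bids give the same outcome.
$11236: truthful payoff $0, deviation payoff −$6135 → loss $6135.
$8390: truthful payoff $0, deviation payoff −$3289 → loss $3289.
$7973: truthful payoff $0, deviation payoff −$2872 → loss $2872.
$14671: truthful payoff $0, deviation payoff −$9570 → loss $9570.
$14109: truthful payoff $0, deviation payoff −$9008 → loss $9008.
$13362: truthful payoff $0, deviation payoff −$8261 → loss $8261.
Total loss = $6135 + $3289 + $2872 + $9570 + $9008 + $8261 = $39135.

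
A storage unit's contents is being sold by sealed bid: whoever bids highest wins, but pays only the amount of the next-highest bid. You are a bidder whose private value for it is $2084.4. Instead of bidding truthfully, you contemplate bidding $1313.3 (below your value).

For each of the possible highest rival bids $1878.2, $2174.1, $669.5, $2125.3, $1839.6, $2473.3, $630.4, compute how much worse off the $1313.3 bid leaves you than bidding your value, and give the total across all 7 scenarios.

The deviation costs you only when the competing bid falls strictly between $1313.3 and $2084.4; elsewhere both bids give the same outcome.
$1878.2: truthful payoff $206.2, deviation payoff $0 → loss $206.2.
$2174.1: outcomes coincide → loss $0.
$669.5: outcomes coincide → loss $0.
$2125.3: outcomes coincide → loss $0.
$1839.6: truthful payoff $244.8, deviation payoff $0 → loss $244.8.
$2473.3: outcomes coincide → loss $0.
$630.4: outcomes coincide → loss $0.
Total loss = $206.2 + $244.8 = $451.
In a second-price auction your bid sets only whether you win, not what you pay, so bidding your true value is weakly dominant.

$451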